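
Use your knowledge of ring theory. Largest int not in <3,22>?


gcd(3,22)=1 => F=ab-a-b=3*22-3-22=66-25=41


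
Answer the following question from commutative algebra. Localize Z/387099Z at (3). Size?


3-primary part: 387099=3^8*59
Size=3^8=6561


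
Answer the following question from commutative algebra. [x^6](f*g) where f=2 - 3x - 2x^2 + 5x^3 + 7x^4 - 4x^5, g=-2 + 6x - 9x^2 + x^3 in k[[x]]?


[x^6] = sum a_i*b_j, i+j=6
  5*1=5
  7*-9=-63
  -4*6=-24
Sum=-82


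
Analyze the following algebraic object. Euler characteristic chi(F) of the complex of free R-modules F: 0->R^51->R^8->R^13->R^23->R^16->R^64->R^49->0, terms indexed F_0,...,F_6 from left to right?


chi = sum (-1)^i * rank:
(-1)^0*51=51
(-1)^1*8=-8
(-1)^2*13=13
(-1)^3*23=-23
(-1)^4*16=16
(-1)^5*64=-64
(-1)^6*49=49
chi=34


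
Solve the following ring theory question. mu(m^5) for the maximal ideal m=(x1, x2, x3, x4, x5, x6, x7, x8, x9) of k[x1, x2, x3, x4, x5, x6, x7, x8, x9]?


Graded Nakayama: mu(m^d) = dim_k (m^d/m^(d+1)) = #degree-5 monomials in 9 vars
C(n+d-1,d)=C(13,5)=1287


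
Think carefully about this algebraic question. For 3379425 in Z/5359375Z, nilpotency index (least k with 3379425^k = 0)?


3379425^k mod 5359375:
k=1: 3379425
k=2: 1408750
k=3: 0
First zero at k = 3


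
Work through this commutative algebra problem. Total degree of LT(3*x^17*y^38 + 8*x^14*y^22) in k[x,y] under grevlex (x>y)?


LT: 3*x^17*y^38
deg_x=17, deg_y=38
Total=17+38=55


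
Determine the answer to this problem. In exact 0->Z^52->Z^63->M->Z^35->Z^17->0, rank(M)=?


Alt sum=0:
(-1)^0*52 + (-1)^1*63 + (-1)^2*? + (-1)^3*35 + (-1)^4*17=0
rank(M)=29


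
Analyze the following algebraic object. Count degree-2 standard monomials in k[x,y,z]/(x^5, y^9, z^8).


Need i<5, j<9, k<8 with i+j+k=2.
For each i, j ranges over max(0,2-i-7)..min(8,2-i):
  i=0: j in [0,2] -> 3
  i=1: j in [0,1] -> 2
  i=2: j in [0,0] -> 1
H(2) = 3+2+1 = 6


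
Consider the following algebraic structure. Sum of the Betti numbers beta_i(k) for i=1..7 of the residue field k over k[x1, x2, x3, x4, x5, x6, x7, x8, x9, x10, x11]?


Koszul resolution: beta_i(k)=C(n,i), n=11
C(11,1)=11, C(11,2)=55, C(11,3)=165, C(11,4)=330, C(11,5)=462, C(11,6)=462, C(11,7)=330
Sum=1815


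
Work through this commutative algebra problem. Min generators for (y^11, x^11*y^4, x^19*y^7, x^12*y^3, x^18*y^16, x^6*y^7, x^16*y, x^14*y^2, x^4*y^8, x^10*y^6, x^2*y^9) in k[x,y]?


Remove redundant (divisible by others).
x^19*y^7 redundant.
x^18*y^16 redundant.
Min: x^16*y, x^14*y^2, x^12*y^3, x^11*y^4, x^10*y^6, x^6*y^7, x^4*y^8, x^2*y^9, y^11
Count=9


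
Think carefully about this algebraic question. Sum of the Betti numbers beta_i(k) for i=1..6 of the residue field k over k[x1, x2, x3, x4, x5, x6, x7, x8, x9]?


Koszul resolution: beta_i(k)=C(n,i), n=9
C(9,1)=9, C(9,2)=36, C(9,3)=84, C(9,4)=126, C(9,5)=126, C(9,6)=84
Sum=465


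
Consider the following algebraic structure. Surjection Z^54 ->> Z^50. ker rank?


rank(ker) = 54-50 = 4


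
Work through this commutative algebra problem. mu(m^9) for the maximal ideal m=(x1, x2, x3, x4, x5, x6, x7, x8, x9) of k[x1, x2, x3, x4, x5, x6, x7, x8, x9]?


Graded Nakayama: mu(m^d) = dim_k (m^d/m^(d+1)) = #degree-9 monomials in 9 vars
C(n+d-1,d)=C(17,9)=24310


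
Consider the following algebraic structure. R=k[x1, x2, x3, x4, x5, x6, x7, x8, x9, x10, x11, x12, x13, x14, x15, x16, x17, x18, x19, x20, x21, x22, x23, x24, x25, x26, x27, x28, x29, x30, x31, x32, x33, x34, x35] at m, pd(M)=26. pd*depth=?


pd+depth=35
depth=35-26=9
pd*depth=26*9=234


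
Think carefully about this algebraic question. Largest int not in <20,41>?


gcd(20,41)=1 => F=ab-a-b=20*41-20-41=820-61=759


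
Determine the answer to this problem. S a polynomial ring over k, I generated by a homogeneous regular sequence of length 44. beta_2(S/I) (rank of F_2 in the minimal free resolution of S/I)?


Regular sequence => Koszul complex is the minimal free resolution.
Syz_1 minimally generated by Koszul relations f_i*e_j - f_j*e_i (i<j): mu(Syz_1) = beta_2 = C(m,2) = m(m-1)/2
m=44
44*43/2 = 946


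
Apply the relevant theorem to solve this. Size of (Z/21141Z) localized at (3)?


3-primary part: 21141=3^6*29
Size=3^6=729


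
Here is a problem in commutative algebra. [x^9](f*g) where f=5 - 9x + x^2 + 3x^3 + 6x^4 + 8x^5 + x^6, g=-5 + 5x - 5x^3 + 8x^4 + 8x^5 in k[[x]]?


[x^9] = sum a_i*b_j, i+j=9
  6*8=48
  8*8=64
  1*-5=-5
Sum=107


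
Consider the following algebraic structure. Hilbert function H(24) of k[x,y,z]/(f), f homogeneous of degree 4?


C(26,2)-C(22,2)=325-231=94


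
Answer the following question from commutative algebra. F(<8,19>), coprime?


gcd(8,19)=1 => F=ab-a-b=8*19-8-19=152-27=125


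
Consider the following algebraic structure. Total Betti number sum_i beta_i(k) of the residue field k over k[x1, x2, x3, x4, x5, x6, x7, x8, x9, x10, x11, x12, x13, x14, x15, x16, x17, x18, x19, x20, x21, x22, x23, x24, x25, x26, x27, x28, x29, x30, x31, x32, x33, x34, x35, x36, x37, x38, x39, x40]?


Koszul resolution: beta_i(k)=C(n,i), n=40
sum_i C(40,i) = 2^40 = 1099511627776


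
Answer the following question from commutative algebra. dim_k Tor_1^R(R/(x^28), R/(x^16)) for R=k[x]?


Tor_1(R/I,R/J)=(I cap J)/IJ=(x^28)/(x^44)
dim=44-28=min(28,16)=16


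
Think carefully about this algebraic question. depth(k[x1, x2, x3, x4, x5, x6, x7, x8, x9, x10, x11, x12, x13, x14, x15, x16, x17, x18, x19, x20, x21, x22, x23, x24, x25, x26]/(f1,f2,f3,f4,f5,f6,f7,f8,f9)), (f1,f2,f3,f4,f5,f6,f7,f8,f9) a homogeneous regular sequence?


depth(R)=26
depth(R/I)=26-9=17


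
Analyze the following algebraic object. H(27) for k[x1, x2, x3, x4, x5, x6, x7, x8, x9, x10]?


C(d+n-1,n-1)=C(36,9)=94143280


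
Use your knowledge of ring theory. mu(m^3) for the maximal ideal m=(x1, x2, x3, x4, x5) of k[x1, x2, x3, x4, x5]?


Graded Nakayama: mu(m^d) = dim_k (m^d/m^(d+1)) = #degree-3 monomials in 5 vars
C(n+d-1,d)=C(7,3)=35


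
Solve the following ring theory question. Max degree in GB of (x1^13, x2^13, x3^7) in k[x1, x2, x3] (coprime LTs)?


Pure powers, coprime LTs => already GB.
Degrees: 13, 13, 7
Max=13


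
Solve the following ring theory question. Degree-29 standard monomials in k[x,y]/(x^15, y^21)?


k[x,y], I = (x^15, y^21), d = 29
Need i < 15 and d-i < 21.
Range: 9 <= i <= 14.
H(29) = 6


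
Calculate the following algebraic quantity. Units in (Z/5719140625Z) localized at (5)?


Local ring = Z/390625Z.
phi(390625) = 5^7*(5-1) = 312500


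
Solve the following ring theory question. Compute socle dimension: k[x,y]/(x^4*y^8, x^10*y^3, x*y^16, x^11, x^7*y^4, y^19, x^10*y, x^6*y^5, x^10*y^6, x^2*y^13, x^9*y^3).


Socle = ann(m) = span of standard monomials u with x*u, y*u in I (staircase corners).
Redundant generators: x^10*y^6, x^10*y^3
Minimal generators: x^11, x^10*y, x^9*y^3, x^7*y^4, x^6*y^5, x^4*y^8, x^2*y^13, x*y^16, y^19
Corners: y^18, xy^15, x^3y^12, x^5y^7, x^6y^4, x^8y^3, x^9y^2, x^10
Socle dim=8


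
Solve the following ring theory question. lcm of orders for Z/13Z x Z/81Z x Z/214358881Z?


Exponent = lcm of the cyclic orders; pairwise coprime => product.
13^1*3^4*11^8=13*81*214358881=225719901693


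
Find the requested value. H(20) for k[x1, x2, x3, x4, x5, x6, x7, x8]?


C(d+n-1,n-1)=C(27,7)=888030


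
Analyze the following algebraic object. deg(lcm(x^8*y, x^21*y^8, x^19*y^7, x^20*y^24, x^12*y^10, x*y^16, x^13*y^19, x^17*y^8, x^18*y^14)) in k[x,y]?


lcm = componentwise max:
x: max(8,21,19,20,12,1,13,17,18)=21
y: max(1,8,7,24,10,16,19,8,14)=24
Total=21+24=45


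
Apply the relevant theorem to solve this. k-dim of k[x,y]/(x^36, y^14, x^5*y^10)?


k[x,y]/I, I = (x^36, y^14, x^5*y^10)
Rect: 36x14=504. Corner: (36-5)x(14-10)=124.
dim = 504-124 = 380


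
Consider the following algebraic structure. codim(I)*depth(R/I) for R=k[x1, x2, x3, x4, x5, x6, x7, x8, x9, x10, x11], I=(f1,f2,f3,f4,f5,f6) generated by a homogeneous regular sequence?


codim=6, depth=dim(R/I)=11-6=5
Product=6*5=30


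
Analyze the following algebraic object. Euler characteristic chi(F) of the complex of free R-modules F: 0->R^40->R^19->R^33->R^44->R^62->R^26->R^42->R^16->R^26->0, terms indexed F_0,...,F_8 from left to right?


chi = sum (-1)^i * rank:
(-1)^0*40=40
(-1)^1*19=-19
(-1)^2*33=33
(-1)^3*44=-44
(-1)^4*62=62
(-1)^5*26=-26
(-1)^6*42=42
(-1)^7*16=-16
(-1)^8*26=26
chi=98


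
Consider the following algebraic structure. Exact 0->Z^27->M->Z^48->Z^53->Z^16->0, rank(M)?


Alt sum=0:
(-1)^0*27 + (-1)^1*? + (-1)^2*48 + (-1)^3*53 + (-1)^4*16=0
rank(M)=38


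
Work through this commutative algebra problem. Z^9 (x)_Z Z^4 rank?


rank(M(x)N) = rank(M)*rank(N)
9*4 = 36


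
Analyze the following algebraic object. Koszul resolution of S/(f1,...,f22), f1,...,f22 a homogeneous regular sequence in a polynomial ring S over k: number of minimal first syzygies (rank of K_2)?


Regular sequence => Koszul complex is the minimal free resolution.
Syz_1 minimally generated by Koszul relations f_i*e_j - f_j*e_i (i<j): mu(Syz_1) = beta_2 = C(m,2) = m(m-1)/2
m=22
22*21/2 = 231


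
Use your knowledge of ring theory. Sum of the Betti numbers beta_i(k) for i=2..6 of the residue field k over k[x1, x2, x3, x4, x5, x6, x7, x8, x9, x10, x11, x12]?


Koszul resolution: beta_i(k)=C(n,i), n=12
C(12,2)=66, C(12,3)=220, C(12,4)=495, C(12,5)=792, C(12,6)=924
Sum=2497


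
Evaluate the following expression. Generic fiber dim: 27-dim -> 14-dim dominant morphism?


dim(fiber)=dim(X)-dim(Y)=27-14=13


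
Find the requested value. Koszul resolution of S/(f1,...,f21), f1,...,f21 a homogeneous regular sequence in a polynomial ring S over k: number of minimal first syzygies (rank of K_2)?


Regular sequence => Koszul complex is the minimal free resolution.
Syz_1 minimally generated by Koszul relations f_i*e_j - f_j*e_i (i<j): mu(Syz_1) = beta_2 = C(m,2) = m(m-1)/2
m=21
21*20/2 = 210


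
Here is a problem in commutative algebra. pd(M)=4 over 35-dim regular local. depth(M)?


pd+depth=depth(R)=35
depth=35-4=31


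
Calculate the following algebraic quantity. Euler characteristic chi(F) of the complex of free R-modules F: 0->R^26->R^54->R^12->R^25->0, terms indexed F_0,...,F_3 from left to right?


chi = sum (-1)^i * rank:
(-1)^0*26=26
(-1)^1*54=-54
(-1)^2*12=12
(-1)^3*25=-25
chi=-41


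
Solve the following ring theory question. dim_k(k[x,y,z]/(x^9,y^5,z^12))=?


Basis: x^iy^jz^k, i<9,j<5,k<12
9*5*12=540


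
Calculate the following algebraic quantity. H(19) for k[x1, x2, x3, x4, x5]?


C(d+n-1,n-1)=C(23,4)=8855


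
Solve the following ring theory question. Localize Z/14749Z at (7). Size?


7-primary part: 14749=7^3*43
Size=7^3=343


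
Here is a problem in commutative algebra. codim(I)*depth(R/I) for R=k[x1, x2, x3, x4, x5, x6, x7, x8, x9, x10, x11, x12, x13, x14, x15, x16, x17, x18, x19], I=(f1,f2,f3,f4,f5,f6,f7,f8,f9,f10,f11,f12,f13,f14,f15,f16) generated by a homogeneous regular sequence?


codim=16, depth=dim(R/I)=19-16=3
Product=16*3=48


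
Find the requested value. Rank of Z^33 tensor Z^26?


rank(M(x)N) = rank(M)*rank(N)
33*26 = 858


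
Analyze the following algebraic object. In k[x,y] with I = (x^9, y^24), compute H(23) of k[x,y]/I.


k[x,y], I = (x^9, y^24), d = 23
Need i < 9 and d-i < 24.
Range: 0 <= i <= 8.
H(23) = 9


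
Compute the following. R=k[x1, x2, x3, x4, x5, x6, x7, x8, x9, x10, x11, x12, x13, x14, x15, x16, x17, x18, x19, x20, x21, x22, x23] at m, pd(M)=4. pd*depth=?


pd+depth=23
depth=23-4=19
pd*depth=4*19=76


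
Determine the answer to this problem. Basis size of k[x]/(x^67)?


Basis: 1,x,...,x^66
dim=67


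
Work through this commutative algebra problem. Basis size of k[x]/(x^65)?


Basis: 1,x,...,x^64
dim=65


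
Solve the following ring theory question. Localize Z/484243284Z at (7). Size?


7-primary part: 484243284=7^9*12
Size=7^9=40353607


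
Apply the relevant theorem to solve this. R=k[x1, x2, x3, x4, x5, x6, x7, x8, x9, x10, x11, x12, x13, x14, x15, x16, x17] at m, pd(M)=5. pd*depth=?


pd+depth=17
depth=17-5=12
pd*depth=5*12=60


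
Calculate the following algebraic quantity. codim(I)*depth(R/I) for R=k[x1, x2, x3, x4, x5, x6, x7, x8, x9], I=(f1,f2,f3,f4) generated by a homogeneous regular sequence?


codim=4, depth=dim(R/I)=9-4=5
Product=4*5=20


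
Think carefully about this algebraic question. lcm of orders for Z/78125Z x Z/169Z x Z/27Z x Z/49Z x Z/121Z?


Exponent = lcm of the cyclic orders; pairwise coprime => product.
5^7*13^2*3^3*7^2*11^2=78125*169*27*49*121=2113595859375


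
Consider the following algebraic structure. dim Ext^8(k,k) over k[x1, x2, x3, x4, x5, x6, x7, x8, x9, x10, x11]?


C(n,i)=C(11,8)=165


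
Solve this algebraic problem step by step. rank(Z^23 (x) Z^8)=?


rank(M(x)N) = rank(M)*rank(N)
23*8 = 184


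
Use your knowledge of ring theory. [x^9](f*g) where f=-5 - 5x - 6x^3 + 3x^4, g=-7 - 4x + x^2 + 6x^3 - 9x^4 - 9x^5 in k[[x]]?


[x^9] = sum a_i*b_j, i+j=9
  3*-9=-27
Sum=-27


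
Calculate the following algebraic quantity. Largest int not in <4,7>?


gcd(4,7)=1 => F=ab-a-b=4*7-4-7=28-11=17


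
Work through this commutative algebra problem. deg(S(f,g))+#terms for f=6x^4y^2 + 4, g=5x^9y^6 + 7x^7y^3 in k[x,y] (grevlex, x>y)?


LT(f)=6x^4y^2, LT(g)=5x^9y^6
lcm(LM)=x^9y^6
S(f,g) (scaled by 30 to clear denominators) = 5x^5y^4*f - 6*g = -42x^7y^3 + 20x^5y^4
2 terms, deg 10.
10+2=12


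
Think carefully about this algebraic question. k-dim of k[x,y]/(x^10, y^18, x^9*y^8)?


k[x,y]/I, I = (x^10, y^18, x^9*y^8)
Rect: 10x18=180. Corner: (10-9)x(18-8)=10.
dim = 180-10 = 170


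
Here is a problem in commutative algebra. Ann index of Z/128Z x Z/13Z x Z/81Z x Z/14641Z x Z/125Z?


Exponent = lcm of the cyclic orders; pairwise coprime => product.
2^7*13^1*3^4*11^4*5^3=128*13*81*14641*125=246671568000


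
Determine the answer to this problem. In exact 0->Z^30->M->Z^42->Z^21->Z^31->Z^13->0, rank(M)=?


Alt sum=0:
(-1)^0*30 + (-1)^1*? + (-1)^2*42 + (-1)^3*21 + (-1)^4*31 + (-1)^5*13=0
rank(M)=69


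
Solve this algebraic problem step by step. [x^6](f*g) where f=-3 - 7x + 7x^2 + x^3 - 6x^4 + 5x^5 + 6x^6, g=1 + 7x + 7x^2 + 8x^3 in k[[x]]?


[x^6] = sum a_i*b_j, i+j=6
  1*8=8
  -6*7=-42
  5*7=35
  6*1=6
Sum=7


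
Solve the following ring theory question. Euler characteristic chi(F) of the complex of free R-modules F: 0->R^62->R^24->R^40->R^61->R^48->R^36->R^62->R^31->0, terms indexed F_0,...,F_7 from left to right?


chi = sum (-1)^i * rank:
(-1)^0*62=62
(-1)^1*24=-24
(-1)^2*40=40
(-1)^3*61=-61
(-1)^4*48=48
(-1)^5*36=-36
(-1)^6*62=62
(-1)^7*31=-31
chi=60


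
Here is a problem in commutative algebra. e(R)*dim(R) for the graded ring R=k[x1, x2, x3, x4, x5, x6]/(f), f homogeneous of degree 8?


e(R)=deg(f)=8, dim(R)=6-1=5
e*dim=8*5=40


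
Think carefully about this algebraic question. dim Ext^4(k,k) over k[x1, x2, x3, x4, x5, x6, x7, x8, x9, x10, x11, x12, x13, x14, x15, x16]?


C(n,i)=C(16,4)=1820


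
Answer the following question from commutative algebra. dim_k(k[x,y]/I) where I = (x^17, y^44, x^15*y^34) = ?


k[x,y]/I, I = (x^17, y^44, x^15*y^34)
Rect: 17x44=748. Corner: (17-15)x(44-34)=20.
dim = 748-20 = 728


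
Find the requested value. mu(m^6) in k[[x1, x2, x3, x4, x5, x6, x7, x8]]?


C(n+d-1,d)=C(13,6)=1716


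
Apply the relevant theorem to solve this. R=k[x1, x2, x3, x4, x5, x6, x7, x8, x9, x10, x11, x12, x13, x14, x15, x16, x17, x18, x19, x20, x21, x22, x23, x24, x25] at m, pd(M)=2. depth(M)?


pd+depth=depth(R)=25
depth=25-2=23


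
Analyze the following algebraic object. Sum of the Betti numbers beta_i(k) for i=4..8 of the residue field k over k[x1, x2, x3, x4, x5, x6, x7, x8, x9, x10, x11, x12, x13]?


Koszul resolution: beta_i(k)=C(n,i), n=13
C(13,4)=715, C(13,5)=1287, C(13,6)=1716, C(13,7)=1716, C(13,8)=1287
Sum=6721


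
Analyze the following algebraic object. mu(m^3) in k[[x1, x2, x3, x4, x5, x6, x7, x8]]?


C(n+d-1,d)=C(10,3)=120


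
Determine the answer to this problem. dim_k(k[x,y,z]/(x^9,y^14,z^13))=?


Basis: x^iy^jz^k, i<9,j<14,k<13
9*14*13=1638


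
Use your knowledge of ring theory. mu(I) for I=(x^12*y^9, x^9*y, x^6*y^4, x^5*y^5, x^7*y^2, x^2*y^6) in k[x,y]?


Remove redundant (divisible by others).
x^12*y^9 redundant.
Min: x^9*y, x^7*y^2, x^6*y^4, x^5*y^5, x^2*y^6
Count=5


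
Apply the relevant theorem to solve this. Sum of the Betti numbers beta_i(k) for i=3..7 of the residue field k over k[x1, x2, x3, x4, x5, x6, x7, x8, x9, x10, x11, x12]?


Koszul resolution: beta_i(k)=C(n,i), n=12
C(12,3)=220, C(12,4)=495, C(12,5)=792, C(12,6)=924, C(12,7)=792
Sum=3223


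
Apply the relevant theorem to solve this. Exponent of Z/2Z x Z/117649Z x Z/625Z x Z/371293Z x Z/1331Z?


Exponent = lcm of the cyclic orders; pairwise coprime => product.
2^1*7^6*5^4*13^5*11^3=2*117649*625*371293*1331=72676343698708750


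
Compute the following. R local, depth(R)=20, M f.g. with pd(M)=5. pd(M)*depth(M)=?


pd+depth=20
depth=20-5=15
pd*depth=5*15=75


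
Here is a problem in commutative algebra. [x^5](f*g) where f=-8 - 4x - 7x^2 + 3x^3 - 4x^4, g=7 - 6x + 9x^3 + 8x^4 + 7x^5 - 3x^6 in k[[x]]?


[x^5] = sum a_i*b_j, i+j=5
  -8*7=-56
  -4*8=-32
  -7*9=-63
  -4*-6=24
Sum=-127


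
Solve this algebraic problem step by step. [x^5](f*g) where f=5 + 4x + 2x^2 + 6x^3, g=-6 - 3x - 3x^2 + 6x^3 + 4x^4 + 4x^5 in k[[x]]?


[x^5] = sum a_i*b_j, i+j=5
  5*4=20
  4*4=16
  2*6=12
  6*-3=-18
Sum=30


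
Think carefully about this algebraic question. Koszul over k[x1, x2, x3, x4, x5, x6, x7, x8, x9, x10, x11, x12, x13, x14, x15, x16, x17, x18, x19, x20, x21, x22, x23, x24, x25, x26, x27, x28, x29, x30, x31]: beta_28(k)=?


C(n,i)=C(31,28)=4495


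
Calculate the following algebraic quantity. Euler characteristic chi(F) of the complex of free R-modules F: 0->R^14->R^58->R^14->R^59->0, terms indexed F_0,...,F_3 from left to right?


chi = sum (-1)^i * rank:
(-1)^0*14=14
(-1)^1*58=-58
(-1)^2*14=14
(-1)^3*59=-59
chi=-89


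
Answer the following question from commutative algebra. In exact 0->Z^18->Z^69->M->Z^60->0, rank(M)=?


Alt sum=0:
(-1)^0*18 + (-1)^1*69 + (-1)^2*? + (-1)^3*60=0
rank(M)=111


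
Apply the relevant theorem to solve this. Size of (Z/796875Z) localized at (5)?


5-primary part: 796875=5^6*51
Size=5^6=15625


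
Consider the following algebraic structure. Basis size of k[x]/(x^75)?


Basis: 1,x,...,x^74
dim=75


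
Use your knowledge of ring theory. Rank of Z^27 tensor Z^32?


rank(M(x)N) = rank(M)*rank(N)
27*32 = 864


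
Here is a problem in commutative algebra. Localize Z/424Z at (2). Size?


2-primary part: 424=2^3*53
Size=2^3=8


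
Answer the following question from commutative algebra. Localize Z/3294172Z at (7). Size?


7-primary part: 3294172=7^7*4
Size=7^7=823543


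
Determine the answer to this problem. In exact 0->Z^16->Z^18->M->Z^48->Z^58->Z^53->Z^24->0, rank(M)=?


Alt sum=0:
(-1)^0*16 + (-1)^1*18 + (-1)^2*? + (-1)^3*48 + (-1)^4*58 + (-1)^5*53 + (-1)^6*24=0
rank(M)=21


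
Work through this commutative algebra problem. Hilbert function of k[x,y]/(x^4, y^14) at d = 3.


k[x,y], I = (x^4, y^14), d = 3
Need i < 4 and d-i < 14.
Range: 0 <= i <= 3.
H(3) = 4


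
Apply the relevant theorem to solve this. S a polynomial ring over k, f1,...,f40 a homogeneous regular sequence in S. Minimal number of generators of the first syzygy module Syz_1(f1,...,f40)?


Regular sequence => Koszul complex is the minimal free resolution.
Syz_1 minimally generated by Koszul relations f_i*e_j - f_j*e_i (i<j): mu(Syz_1) = beta_2 = C(m,2) = m(m-1)/2
m=40
40*39/2 = 780


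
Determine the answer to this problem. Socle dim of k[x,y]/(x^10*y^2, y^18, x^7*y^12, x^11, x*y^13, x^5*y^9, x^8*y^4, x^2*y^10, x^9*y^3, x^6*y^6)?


Socle = ann(m) = span of standard monomials u with x*u, y*u in I (staircase corners).
Redundant generators: x^7*y^12
Minimal generators: x^11, x^10*y^2, x^9*y^3, x^8*y^4, x^6*y^6, x^5*y^9, x^2*y^10, x*y^13, y^18
Corners: y^17, xy^12, x^4y^9, x^5y^8, x^7y^5, x^8y^3, x^9y^2, x^10y
Socle dim=8


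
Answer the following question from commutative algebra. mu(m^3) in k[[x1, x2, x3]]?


C(n+d-1,d)=C(5,3)=10


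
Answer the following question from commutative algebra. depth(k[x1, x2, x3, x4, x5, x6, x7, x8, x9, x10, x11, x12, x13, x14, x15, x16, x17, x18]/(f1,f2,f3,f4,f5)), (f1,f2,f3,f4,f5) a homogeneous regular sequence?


depth(R)=18
depth(R/I)=18-5=13


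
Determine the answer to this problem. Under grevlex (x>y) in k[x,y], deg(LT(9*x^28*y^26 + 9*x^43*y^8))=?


LT: 9*x^28*y^26
deg_x=28, deg_y=26
Total=28+26=54


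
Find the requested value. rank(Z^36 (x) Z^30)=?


rank(M(x)N) = rank(M)*rank(N)
36*30 = 1080


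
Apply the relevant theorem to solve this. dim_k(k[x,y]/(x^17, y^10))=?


Basis: x^i*y^j, i<17, j<10
17*10=170


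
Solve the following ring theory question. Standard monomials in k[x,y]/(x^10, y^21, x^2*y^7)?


k[x,y]/I, I = (x^10, y^21, x^2*y^7)
Rect: 10x21=210. Corner: (10-2)x(21-7)=112.
dim = 210-112 = 98


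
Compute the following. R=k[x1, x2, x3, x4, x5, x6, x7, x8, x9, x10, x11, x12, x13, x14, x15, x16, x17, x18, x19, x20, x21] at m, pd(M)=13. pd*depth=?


pd+depth=21
depth=21-13=8
pd*depth=13*8=104


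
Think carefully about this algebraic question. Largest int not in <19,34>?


gcd(19,34)=1 => F=ab-a-b=19*34-19-34=646-53=593


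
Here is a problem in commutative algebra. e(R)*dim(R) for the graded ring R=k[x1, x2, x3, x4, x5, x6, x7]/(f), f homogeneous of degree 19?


e(R)=deg(f)=19, dim(R)=7-1=6
e*dim=19*6=114


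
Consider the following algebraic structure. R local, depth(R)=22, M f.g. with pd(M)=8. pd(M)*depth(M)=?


pd+depth=22
depth=22-8=14
pd*depth=8*14=112


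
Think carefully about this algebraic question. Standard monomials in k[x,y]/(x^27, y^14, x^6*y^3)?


k[x,y]/I, I = (x^27, y^14, x^6*y^3)
Rect: 27x14=378. Corner: (27-6)x(14-3)=231.
dim = 378-231 = 147


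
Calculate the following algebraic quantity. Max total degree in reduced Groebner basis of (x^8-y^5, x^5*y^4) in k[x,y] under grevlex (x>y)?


LT(f1)=x^8, LT(f2)=x^5y^4, lcm=x^8y^4
S(f1,f2) = y^4*f1 - x^3*f2 = -y^9
Reduced GB = {f1, f2, y^9}; degrees 8, 9, 9
Max = 9


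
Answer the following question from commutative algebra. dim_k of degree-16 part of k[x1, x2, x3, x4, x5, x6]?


C(d+n-1,n-1)=C(21,5)=20349


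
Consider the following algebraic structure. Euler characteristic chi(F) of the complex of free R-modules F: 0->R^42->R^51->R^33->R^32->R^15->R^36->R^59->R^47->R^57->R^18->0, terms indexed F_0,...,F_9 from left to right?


chi = sum (-1)^i * rank:
(-1)^0*42=42
(-1)^1*51=-51
(-1)^2*33=33
(-1)^3*32=-32
(-1)^4*15=15
(-1)^5*36=-36
(-1)^6*59=59
(-1)^7*47=-47
(-1)^8*57=57
(-1)^9*18=-18
chi=22


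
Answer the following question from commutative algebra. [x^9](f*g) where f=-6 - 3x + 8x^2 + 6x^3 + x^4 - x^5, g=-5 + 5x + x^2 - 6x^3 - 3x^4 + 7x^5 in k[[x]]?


[x^9] = sum a_i*b_j, i+j=9
  1*7=7
  -1*-3=3
Sum=10


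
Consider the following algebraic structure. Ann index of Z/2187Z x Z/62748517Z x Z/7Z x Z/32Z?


Exponent = lcm of the cyclic orders; pairwise coprime => product.
3^7*13^7*7^1*2^5=2187*62748517*7*32=30739745496096


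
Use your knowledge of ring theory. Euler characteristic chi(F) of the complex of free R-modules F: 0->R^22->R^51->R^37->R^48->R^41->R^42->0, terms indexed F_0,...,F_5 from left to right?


chi = sum (-1)^i * rank:
(-1)^0*22=22
(-1)^1*51=-51
(-1)^2*37=37
(-1)^3*48=-48
(-1)^4*41=41
(-1)^5*42=-42
chi=-41


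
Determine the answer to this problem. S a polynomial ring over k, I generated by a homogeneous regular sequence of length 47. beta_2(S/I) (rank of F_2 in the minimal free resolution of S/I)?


Regular sequence => Koszul complex is the minimal free resolution.
Syz_1 minimally generated by Koszul relations f_i*e_j - f_j*e_i (i<j): mu(Syz_1) = beta_2 = C(m,2) = m(m-1)/2
m=47
47*46/2 = 1081


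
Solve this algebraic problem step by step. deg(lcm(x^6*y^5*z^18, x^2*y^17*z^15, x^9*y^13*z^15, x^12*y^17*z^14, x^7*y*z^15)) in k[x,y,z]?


lcm = componentwise max:
x: max(6,2,9,12,7)=12
y: max(5,17,13,17,1)=17
z: max(18,15,15,14,15)=18
Total=12+17+18=47


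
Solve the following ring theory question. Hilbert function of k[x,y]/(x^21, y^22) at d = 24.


k[x,y], I = (x^21, y^22), d = 24
Need i < 21 and d-i < 22.
Range: 3 <= i <= 20.
H(24) = 18


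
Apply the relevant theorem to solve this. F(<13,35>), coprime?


gcd(13,35)=1 => F=ab-a-b=13*35-13-35=455-48=407


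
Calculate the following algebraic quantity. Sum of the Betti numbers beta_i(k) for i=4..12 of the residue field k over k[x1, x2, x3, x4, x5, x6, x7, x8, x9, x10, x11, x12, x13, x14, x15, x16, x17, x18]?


Koszul resolution: beta_i(k)=C(n,i), n=18
C(18,4)=3060, C(18,5)=8568, C(18,6)=18564, C(18,7)=31824, C(18,8)=43758, C(18,9)=48620, C(18,10)=43758, C(18,11)=31824, C(18,12)=18564
Sum=248540


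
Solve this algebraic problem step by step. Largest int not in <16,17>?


gcd(16,17)=1 => F=ab-a-b=16*17-16-17=272-33=239


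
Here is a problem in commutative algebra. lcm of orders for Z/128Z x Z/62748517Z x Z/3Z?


Exponent = lcm of the cyclic orders; pairwise coprime => product.
2^7*13^7*3^1=128*62748517*3=24095430528


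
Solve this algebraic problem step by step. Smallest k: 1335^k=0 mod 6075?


1335^k mod 6075:
k=1: 1335
k=2: 2250
k=3: 2700
k=4: 2025
k=5: 0
First zero at k = 5


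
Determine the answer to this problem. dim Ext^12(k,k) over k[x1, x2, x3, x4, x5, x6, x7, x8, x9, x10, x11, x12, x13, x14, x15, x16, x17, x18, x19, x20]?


C(n,i)=C(20,12)=125970


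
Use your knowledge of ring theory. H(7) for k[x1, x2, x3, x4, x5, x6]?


C(d+n-1,n-1)=C(12,5)=792


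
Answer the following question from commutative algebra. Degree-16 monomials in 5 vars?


C(d+n-1,n-1)=C(20,4)=4845


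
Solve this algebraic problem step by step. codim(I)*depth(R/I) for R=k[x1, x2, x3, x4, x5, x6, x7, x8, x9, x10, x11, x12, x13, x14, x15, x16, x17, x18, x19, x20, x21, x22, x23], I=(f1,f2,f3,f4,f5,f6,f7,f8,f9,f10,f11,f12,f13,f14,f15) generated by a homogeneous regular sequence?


codim=15, depth=dim(R/I)=23-15=8
Product=15*8=120


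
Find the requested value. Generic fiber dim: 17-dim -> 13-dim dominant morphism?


dim(fiber)=dim(X)-dim(Y)=17-13=4


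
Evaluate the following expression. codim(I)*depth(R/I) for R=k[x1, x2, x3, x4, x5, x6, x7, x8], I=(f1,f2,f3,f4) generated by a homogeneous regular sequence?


codim=4, depth=dim(R/I)=8-4=4
Product=4*4=16


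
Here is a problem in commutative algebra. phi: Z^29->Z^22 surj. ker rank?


rank(ker) = 29-22 = 7


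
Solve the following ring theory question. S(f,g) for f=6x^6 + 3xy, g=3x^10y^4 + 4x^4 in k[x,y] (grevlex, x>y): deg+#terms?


LT(f)=6x^6, LT(g)=3x^10y^4
lcm(LM)=x^10y^4
S(f,g) (scaled by 18 to clear denominators) = 3x^4y^4*f - 6*g = 9x^5y^5 - 24x^4
2 terms, deg 10.
10+2=12


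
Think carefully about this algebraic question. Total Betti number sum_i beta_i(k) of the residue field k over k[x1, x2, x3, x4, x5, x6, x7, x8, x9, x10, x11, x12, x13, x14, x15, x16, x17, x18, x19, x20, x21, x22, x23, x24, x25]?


Koszul resolution: beta_i(k)=C(n,i), n=25
sum_i C(25,i) = 2^25 = 33554432


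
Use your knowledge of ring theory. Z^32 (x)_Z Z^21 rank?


rank(M(x)N) = rank(M)*rank(N)
32*21 = 672


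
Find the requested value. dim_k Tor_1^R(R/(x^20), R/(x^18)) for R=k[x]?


Tor_1(R/I,R/J)=(I cap J)/IJ=(x^20)/(x^38)
dim=38-20=min(20,18)=18


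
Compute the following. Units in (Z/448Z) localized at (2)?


Local ring = Z/64Z.
phi(64) = 2^5*(2-1) = 32


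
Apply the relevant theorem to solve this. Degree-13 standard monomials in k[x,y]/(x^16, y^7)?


k[x,y], I = (x^16, y^7), d = 13
Need i < 16 and d-i < 7.
Range: 7 <= i <= 13.
H(13) = 7


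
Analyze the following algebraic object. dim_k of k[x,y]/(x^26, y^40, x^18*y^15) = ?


k[x,y]/I, I = (x^26, y^40, x^18*y^15)
Rect: 26x40=1040. Corner: (26-18)x(40-15)=200.
dim = 1040-200 = 840


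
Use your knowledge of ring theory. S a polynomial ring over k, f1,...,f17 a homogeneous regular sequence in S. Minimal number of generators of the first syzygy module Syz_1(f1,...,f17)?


Regular sequence => Koszul complex is the minimal free resolution.
Syz_1 minimally generated by Koszul relations f_i*e_j - f_j*e_i (i<j): mu(Syz_1) = beta_2 = C(m,2) = m(m-1)/2
m=17
17*16/2 = 136


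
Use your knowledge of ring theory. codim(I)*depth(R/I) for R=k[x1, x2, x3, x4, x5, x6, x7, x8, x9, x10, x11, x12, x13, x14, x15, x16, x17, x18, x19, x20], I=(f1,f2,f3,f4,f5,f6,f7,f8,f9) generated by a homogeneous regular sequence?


codim=9, depth=dim(R/I)=20-9=11
Product=9*11=99


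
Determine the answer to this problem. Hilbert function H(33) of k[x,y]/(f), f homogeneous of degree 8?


H(t)=d for t>=d-1.
d=8, t=33
H(33)=8


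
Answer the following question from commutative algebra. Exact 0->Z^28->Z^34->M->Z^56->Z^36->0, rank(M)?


Alt sum=0:
(-1)^0*28 + (-1)^1*34 + (-1)^2*? + (-1)^3*56 + (-1)^4*36=0
rank(M)=26


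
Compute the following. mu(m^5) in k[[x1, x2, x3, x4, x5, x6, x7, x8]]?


C(n+d-1,d)=C(12,5)=792


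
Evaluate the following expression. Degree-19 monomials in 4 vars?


C(d+n-1,n-1)=C(22,3)=1540


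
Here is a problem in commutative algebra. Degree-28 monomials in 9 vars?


C(d+n-1,n-1)=C(36,8)=30260340


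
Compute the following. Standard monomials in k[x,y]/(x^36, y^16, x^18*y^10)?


k[x,y]/I, I = (x^36, y^16, x^18*y^10)
Rect: 36x16=576. Corner: (36-18)x(16-10)=108.
dim = 576-108 = 468


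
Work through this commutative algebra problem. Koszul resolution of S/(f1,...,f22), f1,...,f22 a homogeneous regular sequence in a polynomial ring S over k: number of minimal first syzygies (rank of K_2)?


Regular sequence => Koszul complex is the minimal free resolution.
Syz_1 minimally generated by Koszul relations f_i*e_j - f_j*e_i (i<j): mu(Syz_1) = beta_2 = C(m,2) = m(m-1)/2
m=22
22*21/2 = 231


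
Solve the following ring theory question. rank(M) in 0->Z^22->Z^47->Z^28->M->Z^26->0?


Alt sum=0:
(-1)^0*22 + (-1)^1*47 + (-1)^2*28 + (-1)^3*? + (-1)^4*26=0
rank(M)=29


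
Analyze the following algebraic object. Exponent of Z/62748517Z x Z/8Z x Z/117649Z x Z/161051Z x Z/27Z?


Exponent = lcm of the cyclic orders; pairwise coprime => product.
13^7*2^3*7^6*11^5*3^3=62748517*8*117649*161051*27=256808197836557895528


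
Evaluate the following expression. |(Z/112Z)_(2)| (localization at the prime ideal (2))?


2-primary part: 112=2^4*7
Size=2^4=16


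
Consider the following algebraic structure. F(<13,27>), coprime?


gcd(13,27)=1 => F=ab-a-b=13*27-13-27=351-40=311


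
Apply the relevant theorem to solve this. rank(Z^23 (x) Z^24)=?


rank(M(x)N) = rank(M)*rank(N)
23*24 = 552


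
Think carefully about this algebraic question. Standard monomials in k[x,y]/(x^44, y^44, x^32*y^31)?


k[x,y]/I, I = (x^44, y^44, x^32*y^31)
Rect: 44x44=1936. Corner: (44-32)x(44-31)=156.
dim = 1936-156 = 1780


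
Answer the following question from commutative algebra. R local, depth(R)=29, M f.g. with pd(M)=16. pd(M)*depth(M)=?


pd+depth=29
depth=29-16=13
pd*depth=16*13=208


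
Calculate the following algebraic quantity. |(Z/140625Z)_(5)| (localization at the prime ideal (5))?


5-primary part: 140625=5^6*9
Size=5^6=15625


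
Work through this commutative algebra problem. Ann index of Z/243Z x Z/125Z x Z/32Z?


Exponent = lcm of the cyclic orders; pairwise coprime => product.
3^5*5^3*2^5=243*125*32=972000


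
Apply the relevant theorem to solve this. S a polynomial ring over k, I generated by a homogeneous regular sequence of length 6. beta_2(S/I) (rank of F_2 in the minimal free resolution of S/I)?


Regular sequence => Koszul complex is the minimal free resolution.
Syz_1 minimally generated by Koszul relations f_i*e_j - f_j*e_i (i<j): mu(Syz_1) = beta_2 = C(m,2) = m(m-1)/2
m=6
6*5/2 = 15


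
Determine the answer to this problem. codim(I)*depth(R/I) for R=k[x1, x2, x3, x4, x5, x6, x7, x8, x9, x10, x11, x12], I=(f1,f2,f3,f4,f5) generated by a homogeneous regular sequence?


codim=5, depth=dim(R/I)=12-5=7
Product=5*7=35


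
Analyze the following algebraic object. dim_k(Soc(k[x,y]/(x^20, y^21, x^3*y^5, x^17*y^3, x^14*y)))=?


Socle = ann(m) = span of standard monomials u with x*u, y*u in I (staircase corners).
Redundant generators: x^17*y^3
Minimal generators: x^20, x^14*y, x^3*y^5, y^21
Corners: x^2y^20, x^13y^4, x^19
Socle dim=3


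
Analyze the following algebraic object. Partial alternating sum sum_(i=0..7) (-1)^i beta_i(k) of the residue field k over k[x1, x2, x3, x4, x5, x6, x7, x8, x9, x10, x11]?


Koszul resolution: beta_i(k)=C(n,i), n=11
sum_(i=0..p) (-1)^i C(n,i) = (-1)^p C(n-1,p)
(-1)^7*C(10,7) = (-1)^7*120 = -120


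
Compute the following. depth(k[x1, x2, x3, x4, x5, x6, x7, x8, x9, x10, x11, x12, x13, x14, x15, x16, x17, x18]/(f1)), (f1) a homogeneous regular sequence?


depth(R)=18
depth(R/I)=18-1=17


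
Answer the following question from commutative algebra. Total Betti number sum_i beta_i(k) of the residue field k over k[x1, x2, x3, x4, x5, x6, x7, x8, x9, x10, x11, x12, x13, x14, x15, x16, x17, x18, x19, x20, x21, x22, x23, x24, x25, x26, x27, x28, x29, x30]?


Koszul resolution: beta_i(k)=C(n,i), n=30
sum_i C(30,i) = 2^30 = 1073741824


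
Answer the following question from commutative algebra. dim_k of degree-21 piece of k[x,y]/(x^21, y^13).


k[x,y], I = (x^21, y^13), d = 21
Need i < 21 and d-i < 13.
Range: 9 <= i <= 20.
H(21) = 12


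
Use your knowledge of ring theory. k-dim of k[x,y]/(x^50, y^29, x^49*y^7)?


k[x,y]/I, I = (x^50, y^29, x^49*y^7)
Rect: 50x29=1450. Corner: (50-49)x(29-7)=22.
dim = 1450-22 = 1428


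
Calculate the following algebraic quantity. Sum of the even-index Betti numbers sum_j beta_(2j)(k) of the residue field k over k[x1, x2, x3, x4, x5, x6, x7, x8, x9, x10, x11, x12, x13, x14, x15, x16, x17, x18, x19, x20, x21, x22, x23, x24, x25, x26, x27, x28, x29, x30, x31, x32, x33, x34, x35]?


Koszul resolution: beta_i(k)=C(n,i), n=35
sum_even C(35,i) = 2^(n-1) = 2^34 = 17179869184


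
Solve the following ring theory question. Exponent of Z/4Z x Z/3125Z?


Exponent = lcm of the cyclic orders; pairwise coprime => product.
2^2*5^5=4*3125=12500


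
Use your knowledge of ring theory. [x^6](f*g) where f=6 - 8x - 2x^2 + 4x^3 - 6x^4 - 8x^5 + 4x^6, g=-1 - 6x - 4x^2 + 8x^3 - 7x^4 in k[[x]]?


[x^6] = sum a_i*b_j, i+j=6
  -2*-7=14
  4*8=32
  -6*-4=24
  -8*-6=48
  4*-1=-4
Sum=114


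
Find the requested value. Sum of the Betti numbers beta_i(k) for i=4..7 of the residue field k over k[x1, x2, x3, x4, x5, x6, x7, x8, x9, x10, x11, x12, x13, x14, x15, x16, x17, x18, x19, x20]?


Koszul resolution: beta_i(k)=C(n,i), n=20
C(20,4)=4845, C(20,5)=15504, C(20,6)=38760, C(20,7)=77520
Sum=136629


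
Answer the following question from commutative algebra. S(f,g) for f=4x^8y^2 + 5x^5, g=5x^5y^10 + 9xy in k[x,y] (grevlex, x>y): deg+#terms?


LT(f)=4x^8y^2, LT(g)=5x^5y^10
lcm(LM)=x^8y^10
S(f,g) (scaled by 20 to clear denominators) = 5y^8*f - 4x^3*g = 25x^5y^8 - 36x^4y
2 terms, deg 13.
13+2=15


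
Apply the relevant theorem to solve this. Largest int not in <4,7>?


gcd(4,7)=1 => F=ab-a-b=4*7-4-7=28-11=17


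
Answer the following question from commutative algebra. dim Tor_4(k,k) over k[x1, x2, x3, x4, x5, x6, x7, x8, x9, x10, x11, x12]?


Koszul: C(n,i)=C(12,4)=495


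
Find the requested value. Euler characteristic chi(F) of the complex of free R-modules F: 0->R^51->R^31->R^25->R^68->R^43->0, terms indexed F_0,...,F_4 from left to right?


chi = sum (-1)^i * rank:
(-1)^0*51=51
(-1)^1*31=-31
(-1)^2*25=25
(-1)^3*68=-68
(-1)^4*43=43
chi=20


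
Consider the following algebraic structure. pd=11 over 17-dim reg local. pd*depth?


pd+depth=17
depth=17-11=6
pd*depth=11*6=66


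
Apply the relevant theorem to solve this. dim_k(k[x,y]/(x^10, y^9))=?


Basis: x^i*y^j, i<10, j<9
10*9=90


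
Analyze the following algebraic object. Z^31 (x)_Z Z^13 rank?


rank(M(x)N) = rank(M)*rank(N)
31*13 = 403


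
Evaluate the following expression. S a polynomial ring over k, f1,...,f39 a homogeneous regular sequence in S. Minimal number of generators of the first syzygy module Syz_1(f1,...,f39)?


Regular sequence => Koszul complex is the minimal free resolution.
Syz_1 minimally generated by Koszul relations f_i*e_j - f_j*e_i (i<j): mu(Syz_1) = beta_2 = C(m,2) = m(m-1)/2
m=39
39*38/2 = 741


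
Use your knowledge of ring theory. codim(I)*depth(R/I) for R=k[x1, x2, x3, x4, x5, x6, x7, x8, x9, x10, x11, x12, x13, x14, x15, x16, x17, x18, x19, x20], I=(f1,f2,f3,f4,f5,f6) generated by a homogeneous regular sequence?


codim=6, depth=dim(R/I)=20-6=14
Product=6*14=84


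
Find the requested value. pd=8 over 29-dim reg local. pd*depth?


pd+depth=29
depth=29-8=21
pd*depth=8*21=168


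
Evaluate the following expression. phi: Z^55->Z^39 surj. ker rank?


rank(ker) = 55-39 = 16


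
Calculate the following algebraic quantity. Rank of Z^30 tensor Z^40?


rank(M(x)N) = rank(M)*rank(N)
30*40 = 1200


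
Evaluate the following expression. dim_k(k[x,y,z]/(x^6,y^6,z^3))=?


Basis: x^iy^jz^k, i<6,j<6,k<3
6*6*3=108


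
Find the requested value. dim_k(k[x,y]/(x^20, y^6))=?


Basis: x^i*y^j, i<20, j<6
20*6=120


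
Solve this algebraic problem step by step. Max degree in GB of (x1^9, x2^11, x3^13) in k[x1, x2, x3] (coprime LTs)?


Pure powers, coprime LTs => already GB.
Degrees: 9, 11, 13
Max=13


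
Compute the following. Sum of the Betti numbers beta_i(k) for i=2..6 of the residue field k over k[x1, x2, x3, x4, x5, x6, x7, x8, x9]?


Koszul resolution: beta_i(k)=C(n,i), n=9
C(9,2)=36, C(9,3)=84, C(9,4)=126, C(9,5)=126, C(9,6)=84
Sum=456


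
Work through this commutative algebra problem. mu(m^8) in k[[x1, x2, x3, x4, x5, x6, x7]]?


C(n+d-1,d)=C(14,8)=3003


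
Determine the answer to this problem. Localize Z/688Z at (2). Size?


2-primary part: 688=2^4*43
Size=2^4=16


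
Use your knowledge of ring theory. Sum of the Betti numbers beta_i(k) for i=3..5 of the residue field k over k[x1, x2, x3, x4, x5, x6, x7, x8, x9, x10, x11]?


Koszul resolution: beta_i(k)=C(n,i), n=11
C(11,3)=165, C(11,4)=330, C(11,5)=462
Sum=957


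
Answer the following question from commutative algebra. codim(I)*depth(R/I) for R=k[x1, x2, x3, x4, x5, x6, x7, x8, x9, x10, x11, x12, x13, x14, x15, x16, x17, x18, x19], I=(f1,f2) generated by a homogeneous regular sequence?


codim=2, depth=dim(R/I)=19-2=17
Product=2*17=34


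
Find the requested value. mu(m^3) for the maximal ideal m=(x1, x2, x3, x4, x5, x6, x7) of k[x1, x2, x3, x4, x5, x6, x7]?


Graded Nakayama: mu(m^d) = dim_k (m^d/m^(d+1)) = #degree-3 monomials in 7 vars
C(n+d-1,d)=C(9,3)=84


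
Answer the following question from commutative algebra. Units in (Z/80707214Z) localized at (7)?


Local ring = Z/40353607Z.
phi(40353607) = 7^8*(7-1) = 34588806


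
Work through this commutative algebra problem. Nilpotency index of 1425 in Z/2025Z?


1425^k mod 2025:
k=1: 1425
k=2: 1575
k=3: 675
k=4: 0
First zero at k = 4


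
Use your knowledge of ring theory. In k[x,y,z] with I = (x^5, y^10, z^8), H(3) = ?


Need i<5, j<10, k<8 with i+j+k=3.
For each i, j ranges over max(0,3-i-7)..min(9,3-i):
  i=0: j in [0,3] -> 4
  i=1: j in [0,2] -> 3
  i=2: j in [0,1] -> 2
  i=3: j in [0,0] -> 1
H(3) = 4+3+2+1 = 10
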